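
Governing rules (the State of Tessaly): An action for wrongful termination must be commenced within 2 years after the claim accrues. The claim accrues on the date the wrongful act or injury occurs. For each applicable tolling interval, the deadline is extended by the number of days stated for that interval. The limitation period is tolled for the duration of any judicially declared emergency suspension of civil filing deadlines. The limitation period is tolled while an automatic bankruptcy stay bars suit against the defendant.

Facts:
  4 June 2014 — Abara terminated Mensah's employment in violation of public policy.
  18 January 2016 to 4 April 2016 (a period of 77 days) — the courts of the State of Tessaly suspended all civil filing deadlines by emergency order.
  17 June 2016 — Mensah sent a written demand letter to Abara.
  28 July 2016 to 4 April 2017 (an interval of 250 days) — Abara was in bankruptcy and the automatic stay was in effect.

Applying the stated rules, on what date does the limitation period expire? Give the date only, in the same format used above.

27 April 2017

The claim accrued on 4 June 2014, when the wrongful act occurred.
The untolled deadline — 2 years after 4 June 2014 — is 4 June 2016.
Because the emergency suspension of filing deadlines ran from 18 January 2016 to 4 April 2016, the deadline is extended by 77 days to 20 August 2016.
The period was tolled for 250 days by the automatic bankruptcy stay (28 July 2016 to 4 April 2017), pushing the deadline to 27 April 2017.
None of the other events listed affects the running of the period under the stated rules.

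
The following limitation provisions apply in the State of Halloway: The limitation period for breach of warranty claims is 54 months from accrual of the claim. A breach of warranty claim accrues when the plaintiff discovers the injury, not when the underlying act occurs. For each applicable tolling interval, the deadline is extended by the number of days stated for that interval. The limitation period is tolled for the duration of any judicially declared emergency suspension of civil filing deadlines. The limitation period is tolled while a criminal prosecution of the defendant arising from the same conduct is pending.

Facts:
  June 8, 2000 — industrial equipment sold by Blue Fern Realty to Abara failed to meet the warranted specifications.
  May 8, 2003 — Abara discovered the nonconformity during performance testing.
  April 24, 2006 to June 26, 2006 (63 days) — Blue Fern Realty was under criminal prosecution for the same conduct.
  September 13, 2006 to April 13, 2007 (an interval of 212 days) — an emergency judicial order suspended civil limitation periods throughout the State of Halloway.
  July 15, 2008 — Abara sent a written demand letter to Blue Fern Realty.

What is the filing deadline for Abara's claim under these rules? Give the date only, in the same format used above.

The claim did not accrue until Abara discovered the injury on May 8, 2003; the June 8, 2000 act date does not start the clock under the stated rule.
The untolled deadline — 54 months after May 8, 2003 — is November 8, 2007.
The period was tolled for 63 days by the pending criminal prosecution (April 24, 2006 to June 26, 2006), pushing the deadline to January 10, 2008.
The period was tolled for 212 days by the emergency suspension of filing deadlines (September 13, 2006 to April 13, 2007), pushing the deadline to August 9, 2008.
None of the other events listed affects the running of the period under the stated rules.

August 9, 2008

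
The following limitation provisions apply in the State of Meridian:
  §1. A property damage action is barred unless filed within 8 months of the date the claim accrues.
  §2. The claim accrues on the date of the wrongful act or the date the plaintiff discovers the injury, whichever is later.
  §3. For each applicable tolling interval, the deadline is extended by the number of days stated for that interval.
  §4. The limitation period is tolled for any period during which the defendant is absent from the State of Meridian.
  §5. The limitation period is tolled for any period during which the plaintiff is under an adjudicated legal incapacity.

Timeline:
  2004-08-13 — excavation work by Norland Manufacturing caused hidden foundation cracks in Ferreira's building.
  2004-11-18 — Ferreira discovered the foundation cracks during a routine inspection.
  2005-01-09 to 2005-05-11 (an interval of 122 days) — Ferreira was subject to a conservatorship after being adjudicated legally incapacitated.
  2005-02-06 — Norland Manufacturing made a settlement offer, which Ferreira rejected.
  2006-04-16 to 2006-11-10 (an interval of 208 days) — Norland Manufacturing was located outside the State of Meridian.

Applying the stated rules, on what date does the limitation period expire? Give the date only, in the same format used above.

2005-11-17

The claim accrued on 2004-11-18 — the later of the 2004-08-13 act and the 2004-11-18 discovery.
8 months from 2004-11-18 is 2005-07-18.
The period was tolled for 122 days by the plaintiff's legal incapacity (2005-01-09 to 2005-05-11), pushing the deadline to 2005-11-17.
By the time the defendant's absence from the jurisdiction began on 2006-04-16, the limitation period had already expired on 2005-11-17; that interval cannot revive it.
Nothing else in the chronology tolls or restarts the period.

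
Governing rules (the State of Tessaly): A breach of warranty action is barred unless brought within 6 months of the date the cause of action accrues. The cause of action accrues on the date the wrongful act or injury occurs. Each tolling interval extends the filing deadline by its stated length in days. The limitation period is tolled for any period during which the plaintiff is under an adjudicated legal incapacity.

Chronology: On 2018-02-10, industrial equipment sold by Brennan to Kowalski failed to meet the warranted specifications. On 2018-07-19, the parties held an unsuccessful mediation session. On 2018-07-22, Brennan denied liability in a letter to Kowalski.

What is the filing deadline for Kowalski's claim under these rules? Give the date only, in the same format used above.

2018-08-10

The cause of action accrued on 2018-02-10, the date of the act.
The untolled deadline — 6 months after 2018-02-10 — is 2018-08-10.
Nothing else in the chronology tolls or restarts the period.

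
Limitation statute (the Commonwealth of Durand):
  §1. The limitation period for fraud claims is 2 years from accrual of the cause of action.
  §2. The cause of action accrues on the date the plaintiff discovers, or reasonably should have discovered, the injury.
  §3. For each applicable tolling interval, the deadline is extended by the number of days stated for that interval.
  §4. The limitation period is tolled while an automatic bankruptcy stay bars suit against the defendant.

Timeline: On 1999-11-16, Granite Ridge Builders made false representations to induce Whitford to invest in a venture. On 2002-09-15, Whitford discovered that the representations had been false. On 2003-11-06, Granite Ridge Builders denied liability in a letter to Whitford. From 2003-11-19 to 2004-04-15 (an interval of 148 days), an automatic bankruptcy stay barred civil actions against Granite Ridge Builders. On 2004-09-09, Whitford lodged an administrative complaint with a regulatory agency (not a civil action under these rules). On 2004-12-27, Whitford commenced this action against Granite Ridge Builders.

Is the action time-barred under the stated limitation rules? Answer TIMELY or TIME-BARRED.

TIMELY

Under the discovery rule, the claim accrued on 2002-09-15, when Whitford discovered the injury — not on the 1999-11-16 date of the underlying act.
The untolled deadline — 2 years after 2002-09-15 — is 2004-09-15.
Because the automatic bankruptcy stay ran from 2003-11-19 to 2004-04-15, the deadline is extended by 148 days to 2005-02-10.
Nothing else in the chronology tolls or restarts the period.
Whitford filed on 2004-12-27, before the 2005-02-10 deadline, so the action is timely.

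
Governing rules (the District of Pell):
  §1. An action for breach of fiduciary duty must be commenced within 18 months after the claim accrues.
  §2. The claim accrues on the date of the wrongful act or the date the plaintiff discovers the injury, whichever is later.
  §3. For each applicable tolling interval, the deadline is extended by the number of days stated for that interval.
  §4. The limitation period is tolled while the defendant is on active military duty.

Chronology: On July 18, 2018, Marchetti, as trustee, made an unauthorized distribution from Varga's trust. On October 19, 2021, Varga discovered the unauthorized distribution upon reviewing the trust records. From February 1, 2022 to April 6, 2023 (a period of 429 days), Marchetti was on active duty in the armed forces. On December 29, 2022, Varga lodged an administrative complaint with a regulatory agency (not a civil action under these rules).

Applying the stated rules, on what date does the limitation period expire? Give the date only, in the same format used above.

June 21, 2024

Because discovery on October 19, 2021 post-dates the July 18, 2018 act, accrual under the later-of rule falls on October 19, 2021.
The untolled deadline — 18 months after October 19, 2021 — is April 19, 2023.
The defendant's active military service from February 1, 2022 to April 6, 2023 tolled the period for 429 days, extending the deadline to June 21, 2024.
None of the other events listed affects the running of the period under the stated rules.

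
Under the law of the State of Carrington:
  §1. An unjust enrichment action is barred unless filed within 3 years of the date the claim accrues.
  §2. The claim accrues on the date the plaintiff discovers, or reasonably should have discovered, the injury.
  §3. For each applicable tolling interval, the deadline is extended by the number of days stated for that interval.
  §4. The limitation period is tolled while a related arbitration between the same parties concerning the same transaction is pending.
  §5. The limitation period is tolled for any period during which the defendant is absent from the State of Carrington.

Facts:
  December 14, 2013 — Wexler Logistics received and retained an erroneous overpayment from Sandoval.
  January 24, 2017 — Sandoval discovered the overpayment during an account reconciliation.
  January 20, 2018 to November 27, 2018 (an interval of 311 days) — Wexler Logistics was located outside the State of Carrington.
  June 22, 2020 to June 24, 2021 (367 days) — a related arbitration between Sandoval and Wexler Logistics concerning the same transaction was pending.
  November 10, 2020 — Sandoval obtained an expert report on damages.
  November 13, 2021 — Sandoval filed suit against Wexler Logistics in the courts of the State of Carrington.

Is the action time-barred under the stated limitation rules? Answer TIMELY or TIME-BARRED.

Under the discovery rule, the claim accrued on January 24, 2017, when Sandoval discovered the injury — not on the December 14, 2013 date of the underlying act.
Adding the 3 years base period to January 24, 2017 gives a deadline of January 24, 2020, before any tolling.
The defendant's absence from the jurisdiction from January 20, 2018 to November 27, 2018 tolled the period for 311 days, extending the deadline to November 30, 2020.
Because the pending related arbitration ran from June 22, 2020 to June 24, 2021, the deadline is extended by 367 days to December 2, 2021.
None of the other events listed affects the running of the period under the stated rules.
The November 13, 2021 filing precedes the December 2, 2021 deadline; the claim is timely.

TIMELY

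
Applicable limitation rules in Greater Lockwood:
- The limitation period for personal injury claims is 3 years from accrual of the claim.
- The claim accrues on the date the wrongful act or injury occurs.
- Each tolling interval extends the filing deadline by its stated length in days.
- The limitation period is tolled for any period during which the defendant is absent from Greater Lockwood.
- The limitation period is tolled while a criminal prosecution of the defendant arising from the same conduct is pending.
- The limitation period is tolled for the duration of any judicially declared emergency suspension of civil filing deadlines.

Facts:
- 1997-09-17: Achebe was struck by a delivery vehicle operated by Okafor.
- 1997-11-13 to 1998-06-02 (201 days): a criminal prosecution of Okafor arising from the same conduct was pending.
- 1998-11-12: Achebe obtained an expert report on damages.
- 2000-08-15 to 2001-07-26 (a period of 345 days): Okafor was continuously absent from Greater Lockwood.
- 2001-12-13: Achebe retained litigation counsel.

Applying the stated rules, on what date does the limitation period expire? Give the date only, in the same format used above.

2002-03-17

The limitation period began to run on 1997-09-17.
The untolled deadline — 3 years after 1997-09-17 — is 2000-09-17.
Because the pending criminal prosecution ran from 1997-11-13 to 1998-06-02, the deadline is extended by 201 days to 2001-04-06.
The defendant's absence from the jurisdiction from 2000-08-15 to 2001-07-26 tolled the period for 345 days, extending the deadline to 2002-03-17.
The other events in the timeline have no effect on the limitation period under the stated rules.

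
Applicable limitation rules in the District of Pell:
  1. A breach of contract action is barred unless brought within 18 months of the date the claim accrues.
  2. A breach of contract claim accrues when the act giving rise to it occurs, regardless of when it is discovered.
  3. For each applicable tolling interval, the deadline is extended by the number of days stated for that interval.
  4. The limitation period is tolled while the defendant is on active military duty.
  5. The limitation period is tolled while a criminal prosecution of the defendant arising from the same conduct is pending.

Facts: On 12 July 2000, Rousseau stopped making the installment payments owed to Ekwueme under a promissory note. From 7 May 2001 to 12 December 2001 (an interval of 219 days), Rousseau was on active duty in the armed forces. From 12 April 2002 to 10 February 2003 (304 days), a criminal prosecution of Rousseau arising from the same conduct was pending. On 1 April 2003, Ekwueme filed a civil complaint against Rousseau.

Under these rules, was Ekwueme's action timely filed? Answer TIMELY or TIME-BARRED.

TIMELY

The claim accrued on 12 July 2000, when the wrongful act occurred.
Adding the 18 months base period to 12 July 2000 gives a deadline of 12 January 2002, before any tolling.
Because the defendant's active military service ran from 7 May 2001 to 12 December 2001, the deadline is extended by 219 days to 19 August 2002.
Because the pending criminal prosecution ran from 12 April 2002 to 10 February 2003, the deadline is extended by 304 days to 19 June 2003.
Filing on 1 April 2003 beat the 19 June 2003 deadline — the action is timely.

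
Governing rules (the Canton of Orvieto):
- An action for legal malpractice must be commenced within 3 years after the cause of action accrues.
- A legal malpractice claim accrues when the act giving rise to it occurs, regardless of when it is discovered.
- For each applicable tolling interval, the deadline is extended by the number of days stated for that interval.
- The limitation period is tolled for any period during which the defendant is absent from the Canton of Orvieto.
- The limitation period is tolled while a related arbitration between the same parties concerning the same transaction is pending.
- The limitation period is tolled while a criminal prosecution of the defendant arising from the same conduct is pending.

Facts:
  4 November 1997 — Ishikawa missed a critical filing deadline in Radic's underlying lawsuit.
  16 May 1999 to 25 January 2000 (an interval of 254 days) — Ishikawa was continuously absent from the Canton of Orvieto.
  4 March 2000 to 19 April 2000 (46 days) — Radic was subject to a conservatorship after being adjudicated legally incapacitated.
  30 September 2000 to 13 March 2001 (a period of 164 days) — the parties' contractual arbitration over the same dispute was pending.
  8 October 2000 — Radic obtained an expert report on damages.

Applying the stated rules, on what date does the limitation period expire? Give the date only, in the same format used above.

The claim accrued on 4 November 1997, when the wrongful act occurred.
3 years from 4 November 1997 is 4 November 2000.
The period was tolled for 254 days by the defendant's absence from the jurisdiction (16 May 1999 to 25 January 2000), pushing the deadline to 16 July 2001.
The pending related arbitration from 30 September 2000 to 13 March 2001 tolled the period for 164 days, extending the deadline to 27 December 2001.
No stated provision tolls the period for the plaintiff's incapacity, so the interval from 4 March 2000 to 19 April 2000 has no effect on the deadline.
The other events in the timeline have no effect on the limitation period under the stated rules.

27 December 2001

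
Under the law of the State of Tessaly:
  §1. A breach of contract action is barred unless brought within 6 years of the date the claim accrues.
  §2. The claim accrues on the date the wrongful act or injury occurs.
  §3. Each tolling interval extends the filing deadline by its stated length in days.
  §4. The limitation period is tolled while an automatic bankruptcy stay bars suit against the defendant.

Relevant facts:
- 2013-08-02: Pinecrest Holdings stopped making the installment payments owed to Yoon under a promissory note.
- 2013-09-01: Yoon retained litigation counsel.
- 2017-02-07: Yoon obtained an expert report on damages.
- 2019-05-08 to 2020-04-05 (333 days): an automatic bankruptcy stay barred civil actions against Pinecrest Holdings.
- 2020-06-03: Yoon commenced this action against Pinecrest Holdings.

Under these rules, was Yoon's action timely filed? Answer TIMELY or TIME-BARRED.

The claim accrued on 2013-08-02, when the wrongful act occurred.
The untolled deadline — 6 years after 2013-08-02 — is 2019-08-02.
Because the automatic bankruptcy stay ran from 2019-05-08 to 2020-04-05, the deadline is extended by 333 days to 2020-06-30.
Nothing else in the chronology tolls or restarts the period.
Yoon filed on 2020-06-03, before the 2020-06-30 deadline, so the action is timely.

TIMELY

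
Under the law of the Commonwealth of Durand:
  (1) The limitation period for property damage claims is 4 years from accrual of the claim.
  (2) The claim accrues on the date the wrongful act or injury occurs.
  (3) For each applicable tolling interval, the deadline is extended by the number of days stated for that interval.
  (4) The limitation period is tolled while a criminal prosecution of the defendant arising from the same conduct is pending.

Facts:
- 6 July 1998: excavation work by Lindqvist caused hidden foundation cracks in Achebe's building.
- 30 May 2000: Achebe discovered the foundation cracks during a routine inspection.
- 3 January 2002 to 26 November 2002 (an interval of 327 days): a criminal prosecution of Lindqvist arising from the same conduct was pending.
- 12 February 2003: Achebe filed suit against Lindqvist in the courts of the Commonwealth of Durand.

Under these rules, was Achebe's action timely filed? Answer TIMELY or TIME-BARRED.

Because the rule ties accrual to occurrence, the claim accrued on 6 July 1998, not on the 30 May 2000 discovery date.
Adding the 4 years base period to 6 July 1998 gives a deadline of 6 July 2002, before any tolling.
The pending criminal prosecution from 3 January 2002 to 26 November 2002 tolled the period for 327 days, extending the deadline to 29 May 2003.
The 12 February 2003 filing precedes the 29 May 2003 deadline; the claim is timely.

TIMELY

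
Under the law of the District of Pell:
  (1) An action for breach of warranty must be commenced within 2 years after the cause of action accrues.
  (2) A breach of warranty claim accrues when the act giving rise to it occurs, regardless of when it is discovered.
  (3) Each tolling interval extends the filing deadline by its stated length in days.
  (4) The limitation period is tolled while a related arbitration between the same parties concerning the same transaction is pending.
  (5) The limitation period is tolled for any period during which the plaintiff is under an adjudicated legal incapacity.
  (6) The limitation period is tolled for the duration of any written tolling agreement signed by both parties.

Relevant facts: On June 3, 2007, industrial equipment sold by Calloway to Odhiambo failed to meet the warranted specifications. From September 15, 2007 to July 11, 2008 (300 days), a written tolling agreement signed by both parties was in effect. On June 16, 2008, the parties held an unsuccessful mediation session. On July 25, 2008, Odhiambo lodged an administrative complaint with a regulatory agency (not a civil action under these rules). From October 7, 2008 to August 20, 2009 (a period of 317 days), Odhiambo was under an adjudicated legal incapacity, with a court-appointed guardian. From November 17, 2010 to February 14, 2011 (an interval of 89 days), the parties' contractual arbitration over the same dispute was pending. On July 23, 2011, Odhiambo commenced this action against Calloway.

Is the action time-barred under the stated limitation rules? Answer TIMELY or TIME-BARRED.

TIME-BARRED

The claim accrued on June 3, 2007, when the wrongful act occurred.
The untolled deadline — 2 years after June 3, 2007 — is June 3, 2009.
Because the written tolling agreement ran from September 15, 2007 to July 11, 2008, the deadline is extended by 300 days to March 30, 2010.
The plaintiff's legal incapacity from October 7, 2008 to August 20, 2009 tolled the period for 317 days, extending the deadline to February 10, 2011.
The period was tolled for 89 days by the pending related arbitration (November 17, 2010 to February 14, 2011), pushing the deadline to May 10, 2011.
Nothing else in the chronology tolls or restarts the period.
Filing on July 23, 2011 missed the May 10, 2011 deadline — the action is time-barred.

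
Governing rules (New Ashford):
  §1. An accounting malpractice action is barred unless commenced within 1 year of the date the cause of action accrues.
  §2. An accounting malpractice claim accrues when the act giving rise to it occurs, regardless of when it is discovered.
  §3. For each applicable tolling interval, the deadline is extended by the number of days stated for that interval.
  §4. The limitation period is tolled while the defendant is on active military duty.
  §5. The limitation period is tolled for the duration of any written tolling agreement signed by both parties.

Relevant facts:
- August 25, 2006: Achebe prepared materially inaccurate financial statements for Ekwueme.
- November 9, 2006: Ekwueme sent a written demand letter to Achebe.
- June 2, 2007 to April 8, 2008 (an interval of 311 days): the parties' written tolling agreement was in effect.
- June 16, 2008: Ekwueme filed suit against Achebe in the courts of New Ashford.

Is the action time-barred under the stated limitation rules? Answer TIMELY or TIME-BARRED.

TIMELY

The limitation period began to run on August 25, 2006.
Adding the 1 year base period to August 25, 2006 gives a deadline of August 25, 2007, before any tolling.
The written tolling agreement from June 2, 2007 to April 8, 2008 tolled the period for 311 days, extending the deadline to July 1, 2008.
The other events in the timeline have no effect on the limitation period under the stated rules.
Ekwueme filed on June 16, 2008, before the July 1, 2008 deadline, so the action is timely.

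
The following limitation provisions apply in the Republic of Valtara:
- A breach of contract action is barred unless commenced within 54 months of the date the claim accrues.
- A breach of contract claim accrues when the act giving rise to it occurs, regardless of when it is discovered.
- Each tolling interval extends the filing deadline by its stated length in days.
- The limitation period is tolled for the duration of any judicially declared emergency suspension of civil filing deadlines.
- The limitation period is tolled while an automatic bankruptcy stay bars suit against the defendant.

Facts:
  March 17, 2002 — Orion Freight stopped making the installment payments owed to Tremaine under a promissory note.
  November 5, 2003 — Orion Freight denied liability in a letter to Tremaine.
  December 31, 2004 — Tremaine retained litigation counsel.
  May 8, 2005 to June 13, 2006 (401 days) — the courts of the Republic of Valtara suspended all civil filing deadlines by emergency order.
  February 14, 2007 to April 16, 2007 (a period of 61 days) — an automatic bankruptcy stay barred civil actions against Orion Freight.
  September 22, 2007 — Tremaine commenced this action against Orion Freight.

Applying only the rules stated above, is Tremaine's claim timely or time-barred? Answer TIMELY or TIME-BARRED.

TIMELY

The claim accrued on March 17, 2002, when the wrongful act occurred.
The untolled deadline — 54 months after March 17, 2002 — is September 17, 2006.
The emergency suspension of filing deadlines from May 8, 2005 to June 13, 2006 tolled the period for 401 days, extending the deadline to October 23, 2007.
The automatic bankruptcy stay from February 14, 2007 to April 16, 2007 tolled the period for 61 days, extending the deadline to December 23, 2007.
None of the other events listed affects the running of the period under the stated rules.
Tremaine filed on September 22, 2007, before the December 23, 2007 deadline, so the action is timely.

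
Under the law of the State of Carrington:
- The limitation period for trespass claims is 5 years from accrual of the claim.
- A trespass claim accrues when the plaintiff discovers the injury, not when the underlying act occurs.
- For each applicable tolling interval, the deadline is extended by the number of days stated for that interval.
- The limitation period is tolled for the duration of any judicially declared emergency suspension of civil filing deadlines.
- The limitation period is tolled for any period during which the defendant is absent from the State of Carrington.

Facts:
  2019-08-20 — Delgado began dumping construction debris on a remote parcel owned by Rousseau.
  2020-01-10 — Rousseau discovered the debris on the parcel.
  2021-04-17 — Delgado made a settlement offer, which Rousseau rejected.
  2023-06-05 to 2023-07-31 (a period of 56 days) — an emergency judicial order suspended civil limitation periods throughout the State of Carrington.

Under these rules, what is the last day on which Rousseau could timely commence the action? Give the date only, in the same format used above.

Under the discovery rule, the claim accrued on 2020-01-10, when Rousseau discovered the injury — not on the 2019-08-20 date of the underlying act.
The untolled deadline — 5 years after 2020-01-10 — is 2025-01-10.
Because the emergency suspension of filing deadlines ran from 2023-06-05 to 2023-07-31, the deadline is extended by 56 days to 2025-03-07.
Nothing else in the chronology tolls or restarts the period.

2025-03-07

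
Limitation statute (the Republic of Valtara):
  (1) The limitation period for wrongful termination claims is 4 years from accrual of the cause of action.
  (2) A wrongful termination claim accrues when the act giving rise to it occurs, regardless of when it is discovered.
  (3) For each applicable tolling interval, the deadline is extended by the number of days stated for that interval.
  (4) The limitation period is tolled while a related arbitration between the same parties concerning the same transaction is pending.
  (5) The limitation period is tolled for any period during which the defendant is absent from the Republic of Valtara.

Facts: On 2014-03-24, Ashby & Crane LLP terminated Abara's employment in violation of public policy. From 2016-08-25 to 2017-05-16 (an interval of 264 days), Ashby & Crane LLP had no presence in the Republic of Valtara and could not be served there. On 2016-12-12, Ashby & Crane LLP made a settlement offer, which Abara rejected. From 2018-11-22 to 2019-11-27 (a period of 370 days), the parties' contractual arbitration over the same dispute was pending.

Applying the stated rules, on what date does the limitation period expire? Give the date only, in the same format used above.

2019-12-18

The claim accrued on 2014-03-24, when the wrongful act occurred.
The untolled deadline — 4 years after 2014-03-24 — is 2018-03-24.
The defendant's absence from the jurisdiction from 2016-08-25 to 2017-05-16 tolled the period for 264 days, extending the deadline to 2018-12-13.
The pending related arbitration from 2018-11-22 to 2019-11-27 tolled the period for 370 days, extending the deadline to 2019-12-18.
The other events in the timeline have no effect on the limitation period under the stated rules.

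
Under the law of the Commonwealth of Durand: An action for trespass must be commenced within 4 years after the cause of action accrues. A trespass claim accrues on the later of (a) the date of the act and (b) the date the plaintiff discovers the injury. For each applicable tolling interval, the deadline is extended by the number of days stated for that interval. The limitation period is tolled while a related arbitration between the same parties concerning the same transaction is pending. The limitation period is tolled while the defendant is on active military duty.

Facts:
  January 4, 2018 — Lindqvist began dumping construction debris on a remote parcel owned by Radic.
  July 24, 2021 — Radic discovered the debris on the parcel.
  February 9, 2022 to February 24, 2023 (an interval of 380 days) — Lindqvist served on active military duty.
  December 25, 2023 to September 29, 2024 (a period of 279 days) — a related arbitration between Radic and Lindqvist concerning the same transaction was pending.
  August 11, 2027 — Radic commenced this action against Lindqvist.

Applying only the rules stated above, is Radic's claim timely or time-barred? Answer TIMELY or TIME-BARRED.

TIME-BARRED

Taking the later of the act (January 4, 2018) and discovery (July 24, 2021), the claim accrued on July 24, 2021.
The untolled deadline — 4 years after July 24, 2021 — is July 24, 2025.
The defendant's active military service from February 9, 2022 to February 24, 2023 tolled the period for 380 days, extending the deadline to August 8, 2026.
The period was tolled for 279 days by the pending related arbitration (December 25, 2023 to September 29, 2024), pushing the deadline to May 14, 2027.
Filing on August 11, 2027 missed the May 14, 2027 deadline — the action is time-barred.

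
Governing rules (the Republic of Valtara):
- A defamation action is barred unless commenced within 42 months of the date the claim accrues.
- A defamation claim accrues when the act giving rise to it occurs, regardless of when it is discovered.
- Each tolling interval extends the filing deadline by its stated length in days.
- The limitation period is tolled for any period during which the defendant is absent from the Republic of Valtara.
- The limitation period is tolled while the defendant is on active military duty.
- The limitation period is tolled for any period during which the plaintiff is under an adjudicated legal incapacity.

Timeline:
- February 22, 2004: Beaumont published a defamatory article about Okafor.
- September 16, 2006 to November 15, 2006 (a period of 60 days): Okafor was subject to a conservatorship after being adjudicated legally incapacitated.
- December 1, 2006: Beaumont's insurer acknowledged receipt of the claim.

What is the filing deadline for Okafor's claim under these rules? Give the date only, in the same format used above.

The claim accrued on February 22, 2004, when the wrongful act occurred.
The untolled deadline — 42 months after February 22, 2004 — is August 22, 2007.
The plaintiff's legal incapacity from September 16, 2006 to November 15, 2006 tolled the period for 60 days, extending the deadline to October 21, 2007.
Nothing else in the chronology tolls or restarts the period.

October 21, 2007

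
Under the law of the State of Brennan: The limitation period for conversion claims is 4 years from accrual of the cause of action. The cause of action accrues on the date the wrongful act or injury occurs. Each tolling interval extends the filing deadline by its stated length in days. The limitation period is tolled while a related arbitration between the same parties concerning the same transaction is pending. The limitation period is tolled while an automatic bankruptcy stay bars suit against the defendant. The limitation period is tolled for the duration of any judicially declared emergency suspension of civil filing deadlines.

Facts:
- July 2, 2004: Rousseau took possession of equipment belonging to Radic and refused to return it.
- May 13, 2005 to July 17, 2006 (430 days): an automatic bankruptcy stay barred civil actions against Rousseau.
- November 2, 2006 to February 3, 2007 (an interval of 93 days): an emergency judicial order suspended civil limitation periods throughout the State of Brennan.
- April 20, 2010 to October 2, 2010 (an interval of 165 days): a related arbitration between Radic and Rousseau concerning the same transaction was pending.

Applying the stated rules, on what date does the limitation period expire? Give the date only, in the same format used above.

December 7, 2009

The claim accrued on July 2, 2004, when the wrongful act occurred.
4 years from July 2, 2004 is July 2, 2008.
The period was tolled for 430 days by the automatic bankruptcy stay (May 13, 2005 to July 17, 2006), pushing the deadline to September 5, 2009.
The period was tolled for 93 days by the emergency suspension of filing deadlines (November 2, 2006 to February 3, 2007), pushing the deadline to December 7, 2009.
The pending related arbitration from April 20, 2010 to October 2, 2010 began after the period had already run on December 7, 2009, so it has no tolling effect.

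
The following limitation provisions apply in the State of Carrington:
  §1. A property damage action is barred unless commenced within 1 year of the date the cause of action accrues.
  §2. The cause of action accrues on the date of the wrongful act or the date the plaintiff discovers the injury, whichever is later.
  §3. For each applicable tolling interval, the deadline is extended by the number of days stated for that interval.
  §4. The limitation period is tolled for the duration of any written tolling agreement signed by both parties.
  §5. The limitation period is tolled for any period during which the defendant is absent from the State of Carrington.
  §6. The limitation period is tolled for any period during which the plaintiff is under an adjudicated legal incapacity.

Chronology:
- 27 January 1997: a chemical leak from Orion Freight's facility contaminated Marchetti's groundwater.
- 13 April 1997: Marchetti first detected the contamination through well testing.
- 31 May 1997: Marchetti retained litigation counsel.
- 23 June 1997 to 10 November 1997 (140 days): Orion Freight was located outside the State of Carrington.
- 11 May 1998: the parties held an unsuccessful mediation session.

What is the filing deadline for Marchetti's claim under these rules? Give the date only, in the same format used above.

The claim accrued on 13 April 1997 — the later of the 27 January 1997 act and the 13 April 1997 discovery.
Adding the 1 year base period to 13 April 1997 gives a deadline of 13 April 1998, before any tolling.
The period was tolled for 140 days by the defendant's absence from the jurisdiction (23 June 1997 to 10 November 1997), pushing the deadline to 31 August 1998.
Nothing else in the chronology tolls or restarts the period.

31 August 1998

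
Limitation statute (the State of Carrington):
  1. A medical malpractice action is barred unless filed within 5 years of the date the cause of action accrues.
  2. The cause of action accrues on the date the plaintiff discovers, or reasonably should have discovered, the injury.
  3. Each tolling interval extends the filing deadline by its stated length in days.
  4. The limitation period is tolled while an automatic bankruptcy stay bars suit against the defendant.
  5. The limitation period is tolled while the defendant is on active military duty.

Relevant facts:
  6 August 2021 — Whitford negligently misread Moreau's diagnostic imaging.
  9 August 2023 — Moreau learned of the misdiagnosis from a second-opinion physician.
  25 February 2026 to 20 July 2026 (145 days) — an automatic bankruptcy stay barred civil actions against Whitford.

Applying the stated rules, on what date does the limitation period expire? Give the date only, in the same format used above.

The claim did not accrue until Moreau discovered the injury on 9 August 2023; the 6 August 2021 act date does not start the clock under the stated rule.
Adding the 5 years base period to 9 August 2023 gives a deadline of 9 August 2028, before any tolling.
Because the automatic bankruptcy stay ran from 25 February 2026 to 20 July 2026, the deadline is extended by 145 days to 1 January 2029.

1 January 2029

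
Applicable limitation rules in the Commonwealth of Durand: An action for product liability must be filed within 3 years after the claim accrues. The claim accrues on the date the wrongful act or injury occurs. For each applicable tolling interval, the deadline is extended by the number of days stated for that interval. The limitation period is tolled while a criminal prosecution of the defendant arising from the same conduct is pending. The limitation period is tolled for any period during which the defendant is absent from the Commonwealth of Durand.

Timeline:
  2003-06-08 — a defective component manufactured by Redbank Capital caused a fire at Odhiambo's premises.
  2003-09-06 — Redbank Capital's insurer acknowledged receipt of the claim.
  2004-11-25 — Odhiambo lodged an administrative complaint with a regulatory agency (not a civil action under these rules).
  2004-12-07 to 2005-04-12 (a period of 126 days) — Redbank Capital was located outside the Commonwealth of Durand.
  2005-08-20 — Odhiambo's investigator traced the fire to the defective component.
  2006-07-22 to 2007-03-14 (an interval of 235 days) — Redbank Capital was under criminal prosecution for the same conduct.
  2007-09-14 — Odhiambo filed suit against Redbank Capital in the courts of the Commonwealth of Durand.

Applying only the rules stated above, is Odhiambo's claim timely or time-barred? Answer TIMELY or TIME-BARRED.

Because the rule ties accrual to occurrence, the claim accrued on 2003-06-08, not on the 2005-08-20 discovery date.
The untolled deadline — 3 years after 2003-06-08 — is 2006-06-08.
The defendant's absence from the jurisdiction from 2004-12-07 to 2005-04-12 tolled the period for 126 days, extending the deadline to 2006-10-12.
The period was tolled for 235 days by the pending criminal prosecution (2006-07-22 to 2007-03-14), pushing the deadline to 2007-06-04.
The other events in the timeline have no effect on the limitation period under the stated rules.
The 2007-09-14 filing falls after the 2007-06-04 deadline; the claim is time-barred.

TIME-BARRED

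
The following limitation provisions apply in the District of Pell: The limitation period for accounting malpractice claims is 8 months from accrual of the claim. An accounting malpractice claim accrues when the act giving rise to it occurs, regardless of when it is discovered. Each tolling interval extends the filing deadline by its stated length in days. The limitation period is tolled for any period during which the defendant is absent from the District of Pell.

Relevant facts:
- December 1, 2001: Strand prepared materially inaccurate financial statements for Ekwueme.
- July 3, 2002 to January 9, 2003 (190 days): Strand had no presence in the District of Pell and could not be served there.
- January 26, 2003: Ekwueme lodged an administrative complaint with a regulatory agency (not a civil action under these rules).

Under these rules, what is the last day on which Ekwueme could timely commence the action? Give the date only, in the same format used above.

February 7, 2003

The claim accrued on December 1, 2001, when the wrongful act occurred.
Adding the 8 months base period to December 1, 2001 gives a deadline of August 1, 2002, before any tolling.
The period was tolled for 190 days by the defendant's absence from the jurisdiction (July 3, 2002 to January 9, 2003), pushing the deadline to February 7, 2003.
None of the other events listed affects the running of the period under the stated rules.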